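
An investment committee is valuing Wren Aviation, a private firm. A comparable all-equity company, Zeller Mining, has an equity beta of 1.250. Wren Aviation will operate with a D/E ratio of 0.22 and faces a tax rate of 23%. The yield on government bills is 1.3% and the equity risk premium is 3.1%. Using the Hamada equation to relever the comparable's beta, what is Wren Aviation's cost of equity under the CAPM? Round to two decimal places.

5.83%

β_L = β_U × [1 + (1 − t)(D/E)] = 1.250 × [1 + (1 − 0.23) × 0.22]
    = 1.250 × [1 + 0.77 × 0.22] = 1.250 × 1.1694 = 1.4618
E(R) = R_f + β_L × MRP = 1.3% + 1.4618 × 3.1% = 5.83%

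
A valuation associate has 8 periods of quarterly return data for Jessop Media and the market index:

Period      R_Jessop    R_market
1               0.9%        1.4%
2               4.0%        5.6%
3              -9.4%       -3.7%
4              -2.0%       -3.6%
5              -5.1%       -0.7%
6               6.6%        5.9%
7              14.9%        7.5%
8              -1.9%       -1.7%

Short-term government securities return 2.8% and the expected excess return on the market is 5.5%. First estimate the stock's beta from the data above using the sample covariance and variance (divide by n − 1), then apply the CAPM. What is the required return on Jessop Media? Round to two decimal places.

11.14%

Mean R_i = (0.9 + 4.0 − 9.4 − 2.0 − 5.1 + 6.6 + 14.9 − 1.9) / 8 = 1.0000%
Mean R_m = (1.4 + 5.6 − 3.7 − 3.6 − 0.7 + 5.9 + 7.5 − 1.7) / 8 = 1.3375%
Σ(R_i − R̄_i)(R_m − R̄_m) = 212.4300  ⇒  Cov = 212.4300 / 7 = 30.3471
Σ(R_m − R̄_m)² = 140.0988  ⇒  Var(R_m) = 140.0988 / 7 = 20.0141
β = Cov / Var(R_m) = 30.3471 / 20.0141 = 1.5163
E(R) = R_f + β × MRP = 2.8% + 1.5163 × 5.5% = 11.14%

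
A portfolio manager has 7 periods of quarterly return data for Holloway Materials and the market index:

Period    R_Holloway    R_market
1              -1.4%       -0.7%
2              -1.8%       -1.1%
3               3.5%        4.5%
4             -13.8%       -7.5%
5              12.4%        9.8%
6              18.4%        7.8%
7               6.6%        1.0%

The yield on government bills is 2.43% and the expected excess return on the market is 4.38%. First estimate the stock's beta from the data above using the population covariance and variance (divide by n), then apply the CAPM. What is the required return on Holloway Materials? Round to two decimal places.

Mean R_i = (-1.4 − 1.8 + 3.5 − 13.8 + 12.4 + 18.4 + 6.6) / 7 = 3.4143%
Mean R_m = (-0.7 − 1.1 + 4.5 − 7.5 + 9.8 + 7.8 + 1.0) / 7 = 1.9714%
Σ(R_i − R̄_i)(R_m − R̄_m) = 346.7329  ⇒  Cov = 346.7329 / 7 = 49.5333
Σ(R_m − R̄_m)² = 208.8743  ⇒  Var(R_m) = 208.8743 / 7 = 29.8392
β = Cov / Var(R_m) = 49.5333 / 29.8392 = 1.6600
E(R) = R_f + β × MRP = 2.43% + 1.6600 × 4.38% = 9.70%

9.70%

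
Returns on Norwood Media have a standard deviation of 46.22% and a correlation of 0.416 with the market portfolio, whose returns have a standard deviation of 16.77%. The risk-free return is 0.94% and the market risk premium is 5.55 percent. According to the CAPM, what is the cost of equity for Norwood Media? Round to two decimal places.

7.30%

β = ρ × σ_i / σ_m = 0.416 × 46.22% / 16.77% = 1.1465
E(R) = 0.94% + 1.1465 × 5.55% = 7.30%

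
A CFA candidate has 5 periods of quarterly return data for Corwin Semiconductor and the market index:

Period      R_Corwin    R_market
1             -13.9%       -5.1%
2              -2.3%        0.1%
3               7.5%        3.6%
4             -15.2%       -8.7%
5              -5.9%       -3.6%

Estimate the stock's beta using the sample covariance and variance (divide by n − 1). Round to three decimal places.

1.881

Mean R_i = (-13.9 − 2.3 + 7.5 − 15.2 − 5.9) / 5 = -5.9600%
Mean R_m = (-5.1 + 0.1 + 3.6 − 8.7 − 3.6) / 5 = -2.7400%
Σ(R_i − R̄_i)(R_m − R̄_m) = 169.4880  ⇒  Cov = 169.4880 / 4 = 42.3720
Σ(R_m − R̄_m)² = 90.0920  ⇒  Var(R_m) = 90.0920 / 4 = 22.5230
β = Cov / Var(R_m) = 42.3720 / 22.5230 = 1.8813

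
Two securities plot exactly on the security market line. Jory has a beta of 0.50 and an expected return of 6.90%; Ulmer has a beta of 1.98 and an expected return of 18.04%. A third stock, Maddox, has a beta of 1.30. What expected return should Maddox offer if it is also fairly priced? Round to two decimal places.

MRP (SML slope) = (18.04% − 6.90%) / (1.98 − 0.50) = 11.14% / 1.48 = 7.5270%
R_f (intercept) = 6.90% − 0.50 × 7.5270% = 3.1365%
E(R_Maddox) = R_f + β × MRP = 3.1365% + 1.30 × 7.5270% = 12.92%

12.92%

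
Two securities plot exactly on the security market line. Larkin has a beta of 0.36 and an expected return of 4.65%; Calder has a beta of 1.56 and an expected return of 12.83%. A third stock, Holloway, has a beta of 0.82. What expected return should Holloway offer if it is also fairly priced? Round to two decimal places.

MRP (SML slope) = (12.83% − 4.65%) / (1.56 − 0.36) = 8.18% / 1.20 = 6.8167%
R_f (intercept) = 4.65% − 0.36 × 6.8167% = 2.1960%
E(R_Holloway) = R_f + β × MRP = 2.1960% + 0.82 × 6.8167% = 7.79%

7.79%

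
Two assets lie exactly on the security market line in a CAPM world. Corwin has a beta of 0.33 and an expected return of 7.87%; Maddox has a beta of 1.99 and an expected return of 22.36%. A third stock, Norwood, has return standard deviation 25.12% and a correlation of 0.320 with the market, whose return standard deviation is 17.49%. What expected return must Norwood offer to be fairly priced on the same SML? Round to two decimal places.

9.00%

MRP = (22.36% − 7.87%) / (1.99 − 0.33) = 8.7289%
R_f = 7.87% − 0.33 × 8.7289% = 4.9895%
β_Norwood = ρ·σ_i/σ_m = 0.320 × 25.12 / 17.49 = 0.4596
E(R_Norwood) = R_f + β × MRP = 4.9895% + 0.4596 × 8.7289% = 9.00%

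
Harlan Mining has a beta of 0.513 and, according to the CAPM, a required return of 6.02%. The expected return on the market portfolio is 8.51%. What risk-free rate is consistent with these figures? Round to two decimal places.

3.40%

E(R) = R_f + β(E(R_m) − R_f) = R_f(1 − β) + β·E(R_m)
6.02% = R_f × (1 − 0.513) + 0.513 × 8.51%
6.02% = R_f × 0.487 + 4.36563%
R_f = (6.02% − 4.36563%) / 0.487 = 3.40%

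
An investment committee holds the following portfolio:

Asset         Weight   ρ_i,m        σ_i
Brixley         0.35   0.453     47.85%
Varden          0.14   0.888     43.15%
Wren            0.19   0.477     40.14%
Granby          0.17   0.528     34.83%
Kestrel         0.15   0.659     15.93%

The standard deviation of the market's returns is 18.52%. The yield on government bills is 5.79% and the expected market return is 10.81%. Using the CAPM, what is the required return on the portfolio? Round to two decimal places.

11.56%

β_Brixley = 0.453 × 47.85% / 18.52% = 1.1704
β_Varden = 0.888 × 43.15% / 18.52% = 2.0690
β_Wren = 0.477 × 40.14% / 18.52% = 1.0338
β_Granby = 0.528 × 34.83% / 18.52% = 0.9930
β_Kestrel = 0.659 × 15.93% / 18.52% = 0.5668
β_P = Σ w_i β_i = 0.35×1.1704 + 0.14×2.0690 + 0.19×1.0338 + 0.17×0.9930 + 0.15×0.5668 = 1.1496
MRP = 10.81% − 5.79% = 5.02%
E(R_P) = R_f + β_P × MRP = 5.79% + 1.1496 × 5.02% = 11.56%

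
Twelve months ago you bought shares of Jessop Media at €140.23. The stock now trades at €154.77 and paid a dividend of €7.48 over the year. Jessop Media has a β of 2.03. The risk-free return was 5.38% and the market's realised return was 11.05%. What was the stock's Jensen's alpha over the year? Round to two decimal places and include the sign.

-1.19%

Realised HPR = (P1 + D1 − P0) / P0 = (154.77 + 7.48 − 140.23) / 140.23 = 22.02 / 140.23 = 15.7028%
MRP = 11.05% − 5.38% = 5.67%
CAPM required = R_f + β·MRP = 5.38% + 2.03 × 5.67% = 16.8901%
α = realised − required = 15.7028% − 16.8901% = -1.19%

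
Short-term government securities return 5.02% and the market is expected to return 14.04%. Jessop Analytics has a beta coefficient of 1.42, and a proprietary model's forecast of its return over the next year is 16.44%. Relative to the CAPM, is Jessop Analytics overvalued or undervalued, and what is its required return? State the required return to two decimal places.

Overvalued; required return 17.83%

MRP = 14.04% − 5.02% = 9.02%
Required return = R_f + β·MRP = 5.02% + 1.42 × 9.02% = 17.83%
Forecast 16.44% < required 17.83% → the stock plots below the SML → overvalued.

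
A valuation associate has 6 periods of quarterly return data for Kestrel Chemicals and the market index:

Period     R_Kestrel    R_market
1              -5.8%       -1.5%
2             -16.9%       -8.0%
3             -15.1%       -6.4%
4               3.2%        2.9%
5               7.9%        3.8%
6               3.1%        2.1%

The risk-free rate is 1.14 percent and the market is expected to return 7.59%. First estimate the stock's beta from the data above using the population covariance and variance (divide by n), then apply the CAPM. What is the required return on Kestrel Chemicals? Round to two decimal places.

Mean R_i = (-5.8 − 16.9 − 15.1 + 3.2 + 7.9 + 3.1) / 6 = -3.9333%
Mean R_m = (-1.5 − 8.0 − 6.4 + 2.9 + 3.8 + 2.1) / 6 = -1.1833%
Σ(R_i − R̄_i)(R_m − R̄_m) = 258.4233  ⇒  Cov = 258.4233 / 6 = 43.0706
Σ(R_m − R̄_m)² = 126.0683  ⇒  Var(R_m) = 126.0683 / 6 = 21.0114
β = Cov / Var(R_m) = 43.0706 / 21.0114 = 2.0499
MRP = 7.59% − 1.14% = 6.45%
E(R) = R_f + β × MRP = 1.14% + 2.0499 × 6.45% = 14.36%

14.36%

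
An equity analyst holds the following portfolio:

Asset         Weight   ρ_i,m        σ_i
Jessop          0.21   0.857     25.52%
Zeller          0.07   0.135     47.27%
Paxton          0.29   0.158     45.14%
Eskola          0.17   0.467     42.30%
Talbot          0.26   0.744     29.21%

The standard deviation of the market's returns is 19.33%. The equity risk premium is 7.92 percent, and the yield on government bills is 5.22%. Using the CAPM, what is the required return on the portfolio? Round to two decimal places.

11.82%

β_Jessop = 0.857 × 25.52% / 19.33% = 1.1314
β_Zeller = 0.135 × 47.27% / 19.33% = 0.3301
β_Paxton = 0.158 × 45.14% / 19.33% = 0.3690
β_Eskola = 0.467 × 42.30% / 19.33% = 1.0219
β_Talbot = 0.744 × 29.21% / 19.33% = 1.1243
β_P = Σ w_i β_i = 0.21×1.1314 + 0.07×0.3301 + 0.29×0.3690 + 0.17×1.0219 + 0.26×1.1243 = 0.8338
E(R_P) = R_f + β_P × MRP = 5.22% + 0.8338 × 7.92% = 11.82%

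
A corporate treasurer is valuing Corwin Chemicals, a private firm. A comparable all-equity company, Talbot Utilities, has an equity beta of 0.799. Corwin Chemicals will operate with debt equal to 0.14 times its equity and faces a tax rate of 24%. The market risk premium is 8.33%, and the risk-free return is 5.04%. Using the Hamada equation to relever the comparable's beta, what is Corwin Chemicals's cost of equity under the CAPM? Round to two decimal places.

12.40%

β_L = β_U × [1 + (1 − t)(D/E)] = 0.799 × [1 + (1 − 0.24) × 0.14]
    = 0.799 × [1 + 0.76 × 0.14] = 0.799 × 1.1064 = 0.8840
E(R) = R_f + β_L × MRP = 5.04% + 0.8840 × 8.33% = 12.40%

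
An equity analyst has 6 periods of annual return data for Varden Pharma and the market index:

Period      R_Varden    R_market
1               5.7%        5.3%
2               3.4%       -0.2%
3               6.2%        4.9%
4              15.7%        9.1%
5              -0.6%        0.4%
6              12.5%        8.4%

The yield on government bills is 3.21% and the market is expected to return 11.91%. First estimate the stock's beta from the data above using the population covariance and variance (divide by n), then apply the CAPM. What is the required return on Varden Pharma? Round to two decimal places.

Mean R_i = (5.7 + 3.4 + 6.2 + 15.7 − 0.6 + 12.5) / 6 = 7.1500%
Mean R_m = (5.3 − 0.2 + 4.9 + 9.1 + 0.4 + 8.4) / 6 = 4.6500%
Σ(R_i − R̄_i)(R_m − R̄_m) = 108.0550  ⇒  Cov = 108.0550 / 6 = 18.0092
Σ(R_m − R̄_m)² = 75.9350  ⇒  Var(R_m) = 75.9350 / 6 = 12.6558
β = Cov / Var(R_m) = 18.0092 / 12.6558 = 1.4230
MRP = 11.91% − 3.21% = 8.70%
E(R) = R_f + β × MRP = 3.21% + 1.4230 × 8.70% = 15.59%

15.59%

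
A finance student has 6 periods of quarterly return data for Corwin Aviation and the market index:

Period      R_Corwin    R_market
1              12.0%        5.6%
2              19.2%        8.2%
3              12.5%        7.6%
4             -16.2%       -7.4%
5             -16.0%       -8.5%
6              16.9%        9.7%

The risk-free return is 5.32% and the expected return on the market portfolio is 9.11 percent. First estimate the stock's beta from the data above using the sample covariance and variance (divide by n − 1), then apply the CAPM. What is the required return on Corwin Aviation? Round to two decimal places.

Mean R_i = (12.0 + 19.2 + 12.5 − 16.2 − 16.0 + 16.9) / 6 = 4.7333%
Mean R_m = (5.6 + 8.2 + 7.6 − 7.4 − 8.5 + 9.7) / 6 = 2.5333%
Σ(R_i − R̄_i)(R_m − R̄_m) = 667.5033  ⇒  Cov = 667.5033 / 5 = 133.5007
Σ(R_m − R̄_m)² = 338.9533  ⇒  Var(R_m) = 338.9533 / 5 = 67.7907
β = Cov / Var(R_m) = 133.5007 / 67.7907 = 1.9693
MRP = 9.11% − 5.32% = 3.79%
E(R) = R_f + β × MRP = 5.32% + 1.9693 × 3.79% = 12.78%

12.78%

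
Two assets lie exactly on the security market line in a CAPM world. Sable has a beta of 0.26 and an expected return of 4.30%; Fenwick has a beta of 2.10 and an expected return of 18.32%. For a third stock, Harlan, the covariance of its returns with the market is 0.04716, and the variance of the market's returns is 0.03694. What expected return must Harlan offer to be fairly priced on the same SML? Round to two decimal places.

12.05%

MRP = (18.32% − 4.30%) / (2.10 − 0.26) = 7.6196%
R_f = 4.30% − 0.26 × 7.6196% = 2.3189%
β_Harlan = Cov / Var(R_m) = 0.04716 / 0.03694 = 1.2767
E(R_Harlan) = R_f + β × MRP = 2.3189% + 1.2767 × 7.6196% = 12.05%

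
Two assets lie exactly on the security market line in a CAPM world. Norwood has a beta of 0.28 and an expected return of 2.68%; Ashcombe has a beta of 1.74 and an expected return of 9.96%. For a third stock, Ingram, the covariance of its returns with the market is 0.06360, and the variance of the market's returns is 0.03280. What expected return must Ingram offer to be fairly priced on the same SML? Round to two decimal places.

10.95%

MRP = (9.96% − 2.68%) / (1.74 − 0.28) = 4.9863%
R_f = 2.68% − 0.28 × 4.9863% = 1.2838%
β_Ingram = Cov / Var(R_m) = 0.06360 / 0.03280 = 1.9390
E(R_Ingram) = R_f + β × MRP = 1.2838% + 1.9390 × 4.9863% = 10.95%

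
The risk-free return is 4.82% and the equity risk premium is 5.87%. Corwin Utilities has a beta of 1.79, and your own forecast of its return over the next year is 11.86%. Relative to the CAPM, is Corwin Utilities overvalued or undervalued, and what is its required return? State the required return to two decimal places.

Required return = R_f + β·MRP = 4.82% + 1.79 × 5.87% = 15.33%
Forecast 11.86% < required 15.33% → the stock plots below the SML → overvalued.

Overvalued; required return 15.33%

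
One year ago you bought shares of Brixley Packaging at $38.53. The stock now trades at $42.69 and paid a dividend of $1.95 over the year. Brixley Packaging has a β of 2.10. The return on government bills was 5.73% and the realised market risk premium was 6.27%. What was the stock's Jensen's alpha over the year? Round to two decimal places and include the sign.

-3.04%

Realised HPR = (P1 + D1 − P0) / P0 = (42.69 + 1.95 − 38.53) / 38.53 = 6.11 / 38.53 = 15.8578%
CAPM required = R_f + β·MRP = 5.73% + 2.10 × 6.27% = 18.8970%
α = realised − required = 15.8578% − 18.8970% = -3.04%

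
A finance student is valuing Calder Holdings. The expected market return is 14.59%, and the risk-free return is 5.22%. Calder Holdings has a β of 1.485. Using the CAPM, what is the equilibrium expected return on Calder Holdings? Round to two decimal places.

19.13%

Market risk premium = E(R_m) − R_f = 14.59% − 5.22% = 9.37%
E(R) = R_f + β × MRP = 5.22% + 1.485 × 9.37% = 19.13%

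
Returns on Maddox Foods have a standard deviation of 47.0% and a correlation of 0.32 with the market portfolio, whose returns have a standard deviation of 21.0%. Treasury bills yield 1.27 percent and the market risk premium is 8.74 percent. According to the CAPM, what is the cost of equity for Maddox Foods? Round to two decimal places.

7.53%

β = ρ × σ_i / σ_m = 0.32 × 47.0% / 21.0% = 0.7162
E(R) = 1.27% + 0.7162 × 8.74% = 7.53%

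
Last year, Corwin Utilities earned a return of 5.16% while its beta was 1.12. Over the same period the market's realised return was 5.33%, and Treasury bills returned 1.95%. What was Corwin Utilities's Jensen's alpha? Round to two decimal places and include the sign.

-0.58%

Market excess return = 5.33% − 1.95% = 3.38%
CAPM benchmark = R_f + β(R_m − R_f) = 1.95% + 1.12 × 3.38% = 5.7356%
α = actual − benchmark = 5.16% − 5.7356% = -0.58%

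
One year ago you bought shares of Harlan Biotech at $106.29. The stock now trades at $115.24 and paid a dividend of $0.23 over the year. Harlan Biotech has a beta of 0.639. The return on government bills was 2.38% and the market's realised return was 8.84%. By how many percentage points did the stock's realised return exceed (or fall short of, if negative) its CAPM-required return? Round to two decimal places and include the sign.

Realised HPR = (P1 + D1 − P0) / P0 = (115.24 + 0.23 − 106.29) / 106.29 = 9.18 / 106.29 = 8.6367%
MRP = 8.84% − 2.38% = 6.46%
CAPM required = R_f + β·MRP = 2.38% + 0.639 × 6.46% = 6.50794%
α = realised − required = 8.6367% − 6.50794% = +2.13%

+2.13%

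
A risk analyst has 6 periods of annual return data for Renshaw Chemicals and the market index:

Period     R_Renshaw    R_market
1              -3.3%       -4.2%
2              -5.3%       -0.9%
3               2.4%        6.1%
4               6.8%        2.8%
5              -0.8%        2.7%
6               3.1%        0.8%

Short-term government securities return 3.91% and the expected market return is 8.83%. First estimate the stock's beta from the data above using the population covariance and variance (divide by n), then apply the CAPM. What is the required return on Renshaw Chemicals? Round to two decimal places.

7.77%

Mean R_i = (-3.3 − 5.3 + 2.4 + 6.8 − 0.8 + 3.1) / 6 = 0.4833%
Mean R_m = (-4.2 − 0.9 + 6.1 + 2.8 + 2.7 + 0.8) / 6 = 1.2167%
Σ(R_i − R̄_i)(R_m − R̄_m) = 49.1017  ⇒  Cov = 49.1017 / 6 = 8.1836
Σ(R_m − R̄_m)² = 62.5483  ⇒  Var(R_m) = 62.5483 / 6 = 10.4247
β = Cov / Var(R_m) = 8.1836 / 10.4247 = 0.7850
MRP = 8.83% − 3.91% = 4.92%
E(R) = R_f + β × MRP = 3.91% + 0.7850 × 4.92% = 7.77%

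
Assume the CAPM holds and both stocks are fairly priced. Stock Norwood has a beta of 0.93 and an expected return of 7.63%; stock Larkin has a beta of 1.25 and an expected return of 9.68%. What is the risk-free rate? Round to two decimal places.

Both satisfy E(R) = R_f + β·MRP, so the slope of the SML is
MRP = (9.68% − 7.63%) / (1.25 − 0.93) = 2.05% / 0.32 = 6.4063%
R_f = E(R_Norwood) − β_Norwood·MRP = 7.63% − 0.93 × 6.4063% = 1.6721%

1.67%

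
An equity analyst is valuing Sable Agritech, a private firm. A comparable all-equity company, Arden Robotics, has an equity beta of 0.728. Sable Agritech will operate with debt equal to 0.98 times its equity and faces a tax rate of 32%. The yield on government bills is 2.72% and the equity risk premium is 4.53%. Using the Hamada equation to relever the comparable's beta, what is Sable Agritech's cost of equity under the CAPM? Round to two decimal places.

8.22%

β_L = β_U × [1 + (1 − t)(D/E)] = 0.728 × [1 + (1 − 0.32) × 0.98]
    = 0.728 × [1 + 0.68 × 0.98] = 0.728 × 1.6664 = 1.2131
E(R) = R_f + β_L × MRP = 2.72% + 1.2131 × 4.53% = 8.22%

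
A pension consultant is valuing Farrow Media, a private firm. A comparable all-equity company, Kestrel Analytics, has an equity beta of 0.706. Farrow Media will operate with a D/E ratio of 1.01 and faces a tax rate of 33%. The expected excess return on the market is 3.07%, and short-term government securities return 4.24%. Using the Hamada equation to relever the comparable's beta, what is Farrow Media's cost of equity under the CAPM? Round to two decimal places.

7.87%

β_L = β_U × [1 + (1 − t)(D/E)] = 0.706 × [1 + (1 − 0.33) × 1.01]
    = 0.706 × [1 + 0.67 × 1.01] = 0.706 × 1.6767 = 1.1838
E(R) = R_f + β_L × MRP = 4.24% + 1.1838 × 3.07% = 7.87%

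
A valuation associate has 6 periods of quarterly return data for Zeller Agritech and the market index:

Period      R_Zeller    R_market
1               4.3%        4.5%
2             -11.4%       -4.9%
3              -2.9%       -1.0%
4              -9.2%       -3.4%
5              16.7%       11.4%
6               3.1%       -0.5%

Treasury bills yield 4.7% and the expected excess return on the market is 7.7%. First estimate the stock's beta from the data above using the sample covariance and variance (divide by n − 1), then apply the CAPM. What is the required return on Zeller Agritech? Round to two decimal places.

Mean R_i = (4.3 − 11.4 − 2.9 − 9.2 + 16.7 + 3.1) / 6 = 0.1000%
Mean R_m = (4.5 − 4.9 − 1.0 − 3.4 + 11.4 − 0.5) / 6 = 1.0167%
Σ(R_i − R̄_i)(R_m − R̄_m) = 297.6100  ⇒  Cov = 297.6100 / 5 = 59.5220
Σ(R_m − R̄_m)² = 180.8283  ⇒  Var(R_m) = 180.8283 / 5 = 36.1657
β = Cov / Var(R_m) = 59.5220 / 36.1657 = 1.6458
E(R) = R_f + β × MRP = 4.7% + 1.6458 × 7.7% = 17.37%

17.37%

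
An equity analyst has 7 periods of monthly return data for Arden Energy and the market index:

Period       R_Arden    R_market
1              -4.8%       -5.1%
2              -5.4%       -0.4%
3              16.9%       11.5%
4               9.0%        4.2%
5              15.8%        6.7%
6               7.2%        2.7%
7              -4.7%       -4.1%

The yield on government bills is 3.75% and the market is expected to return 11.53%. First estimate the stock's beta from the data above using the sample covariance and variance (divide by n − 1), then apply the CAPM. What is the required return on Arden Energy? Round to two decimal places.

15.86%

Mean R_i = (-4.8 − 5.4 + 16.9 + 9.0 + 15.8 + 7.2 − 4.7) / 7 = 4.8571%
Mean R_m = (-5.1 − 0.4 + 11.5 + 4.2 + 6.7 + 2.7 − 4.1) / 7 = 2.2143%
Σ(R_i − R̄_i)(R_m − R̄_m) = 328.0743  ⇒  Cov = 328.0743 / 6 = 54.6791
Σ(R_m − R̄_m)² = 210.7286  ⇒  Var(R_m) = 210.7286 / 6 = 35.1214
β = Cov / Var(R_m) = 54.6791 / 35.1214 = 1.5569
MRP = 11.53% − 3.75% = 7.78%
E(R) = R_f + β × MRP = 3.75% + 1.5569 × 7.78% = 15.86%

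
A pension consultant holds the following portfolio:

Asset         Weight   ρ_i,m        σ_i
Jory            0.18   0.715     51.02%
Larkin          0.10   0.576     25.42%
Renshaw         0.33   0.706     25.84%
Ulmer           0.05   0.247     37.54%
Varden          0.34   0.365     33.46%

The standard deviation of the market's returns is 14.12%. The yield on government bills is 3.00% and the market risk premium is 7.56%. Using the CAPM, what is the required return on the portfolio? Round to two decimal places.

12.99%

β_Jory = 0.715 × 51.02% / 14.12% = 2.5835
β_Larkin = 0.576 × 25.42% / 14.12% = 1.0370
β_Renshaw = 0.706 × 25.84% / 14.12% = 1.2920
β_Ulmer = 0.247 × 37.54% / 14.12% = 0.6567
β_Varden = 0.365 × 33.46% / 14.12% = 0.8649
β_P = Σ w_i β_i = 0.18×2.5835 + 0.10×1.0370 + 0.33×1.2920 + 0.05×0.6567 + 0.34×0.8649 = 1.3220
E(R_P) = R_f + β_P × MRP = 3.00% + 1.3220 × 7.56% = 12.99%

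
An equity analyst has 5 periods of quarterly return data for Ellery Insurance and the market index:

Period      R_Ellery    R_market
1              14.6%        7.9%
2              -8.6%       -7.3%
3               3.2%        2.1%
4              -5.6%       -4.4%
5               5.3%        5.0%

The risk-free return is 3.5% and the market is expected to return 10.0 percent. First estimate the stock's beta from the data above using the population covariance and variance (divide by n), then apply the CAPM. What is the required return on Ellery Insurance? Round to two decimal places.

12.72%

Mean R_i = (14.6 − 8.6 + 3.2 − 5.6 + 5.3) / 5 = 1.7800%
Mean R_m = (7.9 − 7.3 + 2.1 − 4.4 + 5.0) / 5 = 0.6600%
Σ(R_i − R̄_i)(R_m − R̄_m) = 230.1060  ⇒  Cov = 230.1060 / 5 = 46.0212
Σ(R_m − R̄_m)² = 162.2920  ⇒  Var(R_m) = 162.2920 / 5 = 32.4584
β = Cov / Var(R_m) = 46.0212 / 32.4584 = 1.4179
MRP = 10.0% − 3.5% = 6.50%
E(R) = R_f + β × MRP = 3.5% + 1.4179 × 6.5% = 12.72%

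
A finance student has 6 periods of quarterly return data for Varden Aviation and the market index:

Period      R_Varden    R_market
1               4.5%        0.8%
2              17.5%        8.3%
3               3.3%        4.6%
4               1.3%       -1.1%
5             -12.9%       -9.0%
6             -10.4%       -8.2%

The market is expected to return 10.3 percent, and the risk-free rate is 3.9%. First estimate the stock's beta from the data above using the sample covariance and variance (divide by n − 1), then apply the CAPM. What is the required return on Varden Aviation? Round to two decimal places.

13.81%

Mean R_i = (4.5 + 17.5 + 3.3 + 1.3 − 12.9 − 10.4) / 6 = 0.5500%
Mean R_m = (0.8 + 8.3 + 4.6 − 1.1 − 9.0 − 8.2) / 6 = -0.7667%
Σ(R_i − R̄_i)(R_m − R̄_m) = 366.5100  ⇒  Cov = 366.5100 / 5 = 73.3020
Σ(R_m − R̄_m)² = 236.6133  ⇒  Var(R_m) = 236.6133 / 5 = 47.3227
β = Cov / Var(R_m) = 73.3020 / 47.3227 = 1.5490
MRP = 10.3% − 3.9% = 6.40%
E(R) = R_f + β × MRP = 3.9% + 1.5490 × 6.4% = 13.81%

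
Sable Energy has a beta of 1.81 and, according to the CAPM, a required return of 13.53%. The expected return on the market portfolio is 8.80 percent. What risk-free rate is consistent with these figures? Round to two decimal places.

E(R) = R_f + β(E(R_m) − R_f) = R_f(1 − β) + β·E(R_m)
13.53% = R_f × (1 − 1.81) + 1.81 × 8.80%
13.53% = R_f × -0.81 + 15.9280%
R_f = (13.53% − 15.9280%) / -0.81 = 2.96%

2.96%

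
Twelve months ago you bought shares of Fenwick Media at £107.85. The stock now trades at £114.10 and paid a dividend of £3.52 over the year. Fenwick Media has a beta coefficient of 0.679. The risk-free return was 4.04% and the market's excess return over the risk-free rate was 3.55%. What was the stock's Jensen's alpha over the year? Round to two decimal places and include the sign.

Realised HPR = (P1 + D1 − P0) / P0 = (114.10 + 3.52 − 107.85) / 107.85 = 9.77 / 107.85 = 9.0589%
CAPM required = R_f + β·MRP = 4.04% + 0.679 × 3.55% = 6.45045%
α = realised − required = 9.0589% − 6.45045% = +2.61%

+2.61%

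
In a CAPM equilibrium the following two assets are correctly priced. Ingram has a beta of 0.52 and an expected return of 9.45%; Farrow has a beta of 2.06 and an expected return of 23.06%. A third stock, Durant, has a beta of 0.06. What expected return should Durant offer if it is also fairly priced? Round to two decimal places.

MRP (SML slope) = (23.06% − 9.45%) / (2.06 − 0.52) = 13.61% / 1.54 = 8.8377%
R_f (intercept) = 9.45% − 0.52 × 8.8377% = 4.8544%
E(R_Durant) = R_f + β × MRP = 4.8544% + 0.06 × 8.8377% = 5.38%

5.38%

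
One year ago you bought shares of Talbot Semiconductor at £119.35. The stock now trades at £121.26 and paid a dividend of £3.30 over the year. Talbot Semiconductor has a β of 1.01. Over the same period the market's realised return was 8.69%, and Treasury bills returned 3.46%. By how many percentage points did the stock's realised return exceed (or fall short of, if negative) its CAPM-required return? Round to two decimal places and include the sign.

Realised HPR = (P1 + D1 − P0) / P0 = (121.26 + 3.30 − 119.35) / 119.35 = 5.21 / 119.35 = 4.3653%
MRP = 8.69% − 3.46% = 5.23%
CAPM required = R_f + β·MRP = 3.46% + 1.01 × 5.23% = 8.7423%
α = realised − required = 4.3653% − 8.7423% = -4.38%

-4.38%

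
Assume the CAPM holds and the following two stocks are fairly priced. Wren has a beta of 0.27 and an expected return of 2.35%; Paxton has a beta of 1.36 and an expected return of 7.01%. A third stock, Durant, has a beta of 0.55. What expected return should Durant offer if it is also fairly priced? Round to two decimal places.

3.55%

MRP (SML slope) = (7.01% − 2.35%) / (1.36 − 0.27) = 4.66% / 1.09 = 4.2752%
R_f (intercept) = 2.35% − 0.27 × 4.2752% = 1.1957%
E(R_Durant) = R_f + β × MRP = 1.1957% + 0.55 × 4.2752% = 3.55%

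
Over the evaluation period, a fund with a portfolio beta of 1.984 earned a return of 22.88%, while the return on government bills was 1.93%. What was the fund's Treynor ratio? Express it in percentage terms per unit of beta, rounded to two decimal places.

Treynor = (R_P − R_f) / β_P = (22.88% − 1.93%) / 1.9840 = 20.95% / 1.9840 = 10.56%

10.56%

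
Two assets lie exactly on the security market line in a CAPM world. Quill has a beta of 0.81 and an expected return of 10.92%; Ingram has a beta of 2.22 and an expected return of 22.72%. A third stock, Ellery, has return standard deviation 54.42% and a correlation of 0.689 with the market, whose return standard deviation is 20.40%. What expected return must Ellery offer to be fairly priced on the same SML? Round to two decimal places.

19.52%

MRP = (22.72% − 10.92%) / (2.22 − 0.81) = 8.3688%
R_f = 10.92% − 0.81 × 8.3688% = 4.1413%
β_Ellery = ρ·σ_i/σ_m = 0.689 × 54.42 / 20.40 = 1.8380
E(R_Ellery) = R_f + β × MRP = 4.1413% + 1.8380 × 8.3688% = 19.52%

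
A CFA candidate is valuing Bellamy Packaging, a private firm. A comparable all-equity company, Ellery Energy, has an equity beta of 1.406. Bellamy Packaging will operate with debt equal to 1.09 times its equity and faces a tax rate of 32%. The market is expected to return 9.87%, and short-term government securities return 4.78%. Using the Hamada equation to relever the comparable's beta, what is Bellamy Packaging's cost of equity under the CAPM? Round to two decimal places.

17.24%

β_L = β_U × [1 + (1 − t)(D/E)] = 1.406 × [1 + (1 − 0.32) × 1.09]
    = 1.406 × [1 + 0.68 × 1.09] = 1.406 × 1.7412 = 2.4481
MRP = 9.87% − 4.78% = 5.09%
E(R) = R_f + β_L × MRP = 4.78% + 2.4481 × 5.09% = 17.24%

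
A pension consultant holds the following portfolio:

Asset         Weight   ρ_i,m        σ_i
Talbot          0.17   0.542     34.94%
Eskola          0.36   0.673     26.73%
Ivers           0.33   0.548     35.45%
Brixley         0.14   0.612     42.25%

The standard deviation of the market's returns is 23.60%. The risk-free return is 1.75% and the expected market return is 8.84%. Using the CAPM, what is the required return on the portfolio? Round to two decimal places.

β_Talbot = 0.542 × 34.94% / 23.60% = 0.8024
β_Eskola = 0.673 × 26.73% / 23.60% = 0.7623
β_Ivers = 0.548 × 35.45% / 23.60% = 0.8232
β_Brixley = 0.612 × 42.25% / 23.60% = 1.0956
β_P = Σ w_i β_i = 0.17×0.8024 + 0.36×0.7623 + 0.33×0.8232 + 0.14×1.0956 = 0.8359
MRP = 8.84% − 1.75% = 7.09%
E(R_P) = R_f + β_P × MRP = 1.75% + 0.8359 × 7.09% = 7.68%

7.68%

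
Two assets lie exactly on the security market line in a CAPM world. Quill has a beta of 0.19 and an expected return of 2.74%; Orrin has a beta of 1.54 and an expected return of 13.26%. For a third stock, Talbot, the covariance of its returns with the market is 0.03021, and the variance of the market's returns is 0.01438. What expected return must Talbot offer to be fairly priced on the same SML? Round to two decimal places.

17.63%

MRP = (13.26% − 2.74%) / (1.54 − 0.19) = 7.7926%
R_f = 2.74% − 0.19 × 7.7926% = 1.2594%
β_Talbot = Cov / Var(R_m) = 0.03021 / 0.01438 = 2.1008
E(R_Talbot) = R_f + β × MRP = 1.2594% + 2.1008 × 7.7926% = 17.63%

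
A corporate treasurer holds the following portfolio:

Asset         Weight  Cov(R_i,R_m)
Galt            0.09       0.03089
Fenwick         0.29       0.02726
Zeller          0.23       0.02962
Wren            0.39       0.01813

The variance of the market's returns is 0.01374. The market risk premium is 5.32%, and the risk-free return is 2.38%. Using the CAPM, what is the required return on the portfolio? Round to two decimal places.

11.89%

β_Galt = 0.03089 / 0.01374 = 2.2482
β_Fenwick = 0.02726 / 0.01374 = 1.9840
β_Zeller = 0.02962 / 0.01374 = 2.1557
β_Wren = 0.01813 / 0.01374 = 1.3195
β_P = Σ w_i β_i = 0.09×2.2482 + 0.29×1.9840 + 0.23×2.1557 + 0.39×1.3195 = 1.7881
E(R_P) = R_f + β_P × MRP = 2.38% + 1.7881 × 5.32% = 11.89%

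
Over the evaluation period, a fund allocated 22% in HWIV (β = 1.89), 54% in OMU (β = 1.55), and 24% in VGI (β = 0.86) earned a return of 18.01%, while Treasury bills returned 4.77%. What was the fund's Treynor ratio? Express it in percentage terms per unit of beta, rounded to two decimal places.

β_P = 0.22×1.89 + 0.54×1.55 + 0.24×0.86 = 1.4592
Treynor = (R_P − R_f) / β_P = (18.01% − 4.77%) / 1.4592 = 13.24% / 1.4592 = 9.07%

9.07%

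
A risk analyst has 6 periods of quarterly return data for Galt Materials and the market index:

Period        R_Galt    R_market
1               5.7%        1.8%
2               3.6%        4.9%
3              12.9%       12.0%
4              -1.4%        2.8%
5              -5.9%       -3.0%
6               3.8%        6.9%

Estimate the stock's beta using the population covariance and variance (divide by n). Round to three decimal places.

Mean R_i = (5.7 + 3.6 + 12.9 − 1.4 − 5.9 + 3.8) / 6 = 3.1167%
Mean R_m = (1.8 + 4.9 + 12.0 + 2.8 − 3.0 + 6.9) / 6 = 4.2333%
Σ(R_i − R̄_i)(R_m − R̄_m) = 143.5367  ⇒  Cov = 143.5367 / 6 = 23.9228
Σ(R_m − R̄_m)² = 128.1733  ⇒  Var(R_m) = 128.1733 / 6 = 21.3622
β = Cov / Var(R_m) = 23.9228 / 21.3622 = 1.1199

1.120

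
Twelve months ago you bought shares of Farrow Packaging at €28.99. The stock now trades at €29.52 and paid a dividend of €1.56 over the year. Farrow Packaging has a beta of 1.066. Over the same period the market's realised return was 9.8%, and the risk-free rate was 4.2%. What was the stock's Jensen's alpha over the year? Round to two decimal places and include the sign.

Realised HPR = (P1 + D1 − P0) / P0 = (29.52 + 1.56 − 28.99) / 28.99 = 2.09 / 28.99 = 7.2094%
MRP = 9.8% − 4.2% = 5.60%
CAPM required = R_f + β·MRP = 4.2% + 1.066 × 5.6% = 10.1696%
α = realised − required = 7.2094% − 10.1696% = -2.96%

-2.96%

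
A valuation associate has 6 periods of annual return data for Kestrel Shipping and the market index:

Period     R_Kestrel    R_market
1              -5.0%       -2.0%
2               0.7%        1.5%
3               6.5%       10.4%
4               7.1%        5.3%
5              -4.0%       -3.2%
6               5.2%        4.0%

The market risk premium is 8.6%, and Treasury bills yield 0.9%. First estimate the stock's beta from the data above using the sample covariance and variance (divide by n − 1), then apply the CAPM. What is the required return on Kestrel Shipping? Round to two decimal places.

9.21%

Mean R_i = (-5.0 + 0.7 + 6.5 + 7.1 − 4.0 + 5.2) / 6 = 1.7500%
Mean R_m = (-2.0 + 1.5 + 10.4 + 5.3 − 3.2 + 4.0) / 6 = 2.6667%
Σ(R_i − R̄_i)(R_m − R̄_m) = 121.8800  ⇒  Cov = 121.8800 / 5 = 24.3760
Σ(R_m − R̄_m)² = 126.0733  ⇒  Var(R_m) = 126.0733 / 5 = 25.2147
β = Cov / Var(R_m) = 24.3760 / 25.2147 = 0.9667
E(R) = R_f + β × MRP = 0.9% + 0.9667 × 8.6% = 9.21%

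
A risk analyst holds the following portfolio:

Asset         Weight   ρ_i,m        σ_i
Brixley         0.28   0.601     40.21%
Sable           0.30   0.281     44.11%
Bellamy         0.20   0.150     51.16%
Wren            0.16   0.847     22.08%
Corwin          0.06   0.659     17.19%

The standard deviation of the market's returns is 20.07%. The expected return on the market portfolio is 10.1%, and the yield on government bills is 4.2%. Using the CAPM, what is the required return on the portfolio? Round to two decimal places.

8.81%

β_Brixley = 0.601 × 40.21% / 20.07% = 1.2041
β_Sable = 0.281 × 44.11% / 20.07% = 0.6176
β_Bellamy = 0.150 × 51.16% / 20.07% = 0.3824
β_Wren = 0.847 × 22.08% / 20.07% = 0.9318
β_Corwin = 0.659 × 17.19% / 20.07% = 0.5644
β_P = Σ w_i β_i = 0.28×1.2041 + 0.30×0.6176 + 0.20×0.3824 + 0.16×0.9318 + 0.06×0.5644 = 0.7819
MRP = 10.1% − 4.2% = 5.90%
E(R_P) = R_f + β_P × MRP = 4.2% + 0.7819 × 5.9% = 8.81%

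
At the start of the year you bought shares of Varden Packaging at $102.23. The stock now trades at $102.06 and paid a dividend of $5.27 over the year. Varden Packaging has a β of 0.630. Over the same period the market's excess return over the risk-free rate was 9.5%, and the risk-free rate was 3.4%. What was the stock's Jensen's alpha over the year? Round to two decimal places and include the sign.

-4.40%

Realised HPR = (P1 + D1 − P0) / P0 = (102.06 + 5.27 − 102.23) / 102.23 = 5.10 / 102.23 = 4.9888%
CAPM required = R_f + β·MRP = 3.4% + 0.630 × 9.5% = 9.3850%
α = realised − required = 4.9888% − 9.3850% = -4.40%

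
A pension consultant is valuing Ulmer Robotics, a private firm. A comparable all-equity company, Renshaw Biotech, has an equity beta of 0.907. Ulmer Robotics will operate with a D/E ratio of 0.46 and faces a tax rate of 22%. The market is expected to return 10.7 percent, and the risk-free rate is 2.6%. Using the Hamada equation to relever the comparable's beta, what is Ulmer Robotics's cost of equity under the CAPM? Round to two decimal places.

β_L = β_U × [1 + (1 − t)(D/E)] = 0.907 × [1 + (1 − 0.22) × 0.46]
    = 0.907 × [1 + 0.78 × 0.46] = 0.907 × 1.3588 = 1.2324
MRP = 10.7% − 2.6% = 8.10%
E(R) = R_f + β_L × MRP = 2.6% + 1.2324 × 8.1% = 12.58%

12.58%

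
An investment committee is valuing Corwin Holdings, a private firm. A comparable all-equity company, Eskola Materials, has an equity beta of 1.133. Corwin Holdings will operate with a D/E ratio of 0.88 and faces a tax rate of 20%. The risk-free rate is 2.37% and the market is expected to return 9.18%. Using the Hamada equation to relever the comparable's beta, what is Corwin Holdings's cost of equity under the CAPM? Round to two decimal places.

β_L = β_U × [1 + (1 − t)(D/E)] = 1.133 × [1 + (1 − 0.20) × 0.88]
    = 1.133 × [1 + 0.80 × 0.88] = 1.133 × 1.7040 = 1.9306
MRP = 9.18% − 2.37% = 6.81%
E(R) = R_f + β_L × MRP = 2.37% + 1.9306 × 6.81% = 15.52%

15.52%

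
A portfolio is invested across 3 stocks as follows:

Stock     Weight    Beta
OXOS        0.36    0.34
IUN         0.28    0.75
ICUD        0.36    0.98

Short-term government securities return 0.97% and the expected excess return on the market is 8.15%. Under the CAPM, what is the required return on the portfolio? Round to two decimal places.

6.55%

β_P = Σ w_i β_i = 0.36×0.34 + 0.28×0.75 + 0.36×0.98 = 0.6852
E(R_P) = R_f + β_P × MRP = 0.97% + 0.6852 × 8.15% = 6.55%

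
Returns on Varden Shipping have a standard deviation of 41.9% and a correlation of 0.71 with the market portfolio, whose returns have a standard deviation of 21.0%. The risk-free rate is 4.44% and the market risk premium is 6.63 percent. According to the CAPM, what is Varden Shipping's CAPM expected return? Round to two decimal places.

β = ρ × σ_i / σ_m = 0.71 × 41.9% / 21.0% = 1.4166
E(R) = 4.44% + 1.4166 × 6.63% = 13.83%

13.83%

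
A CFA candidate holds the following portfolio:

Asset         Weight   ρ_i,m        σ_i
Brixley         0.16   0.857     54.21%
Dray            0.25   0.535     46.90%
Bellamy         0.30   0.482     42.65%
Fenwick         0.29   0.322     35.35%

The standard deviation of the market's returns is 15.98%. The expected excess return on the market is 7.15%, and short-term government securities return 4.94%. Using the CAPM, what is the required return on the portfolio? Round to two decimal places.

15.31%

β_Brixley = 0.857 × 54.21% / 15.98% = 2.9073
β_Dray = 0.535 × 46.90% / 15.98% = 1.5702
β_Bellamy = 0.482 × 42.65% / 15.98% = 1.2864
β_Fenwick = 0.322 × 35.35% / 15.98% = 0.7123
β_P = Σ w_i β_i = 0.16×2.9073 + 0.25×1.5702 + 0.30×1.2864 + 0.29×0.7123 = 1.4502
E(R_P) = R_f + β_P × MRP = 4.94% + 1.4502 × 7.15% = 15.31%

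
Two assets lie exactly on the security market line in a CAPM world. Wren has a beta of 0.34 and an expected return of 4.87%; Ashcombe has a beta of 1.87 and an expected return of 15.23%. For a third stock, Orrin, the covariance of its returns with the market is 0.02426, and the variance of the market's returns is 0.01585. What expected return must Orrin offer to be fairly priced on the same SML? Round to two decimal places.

12.93%

MRP = (15.23% − 4.87%) / (1.87 − 0.34) = 6.7712%
R_f = 4.87% − 0.34 × 6.7712% = 2.5678%
β_Orrin = Cov / Var(R_m) = 0.02426 / 0.01585 = 1.5306
E(R_Orrin) = R_f + β × MRP = 2.5678% + 1.5306 × 6.7712% = 12.93%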